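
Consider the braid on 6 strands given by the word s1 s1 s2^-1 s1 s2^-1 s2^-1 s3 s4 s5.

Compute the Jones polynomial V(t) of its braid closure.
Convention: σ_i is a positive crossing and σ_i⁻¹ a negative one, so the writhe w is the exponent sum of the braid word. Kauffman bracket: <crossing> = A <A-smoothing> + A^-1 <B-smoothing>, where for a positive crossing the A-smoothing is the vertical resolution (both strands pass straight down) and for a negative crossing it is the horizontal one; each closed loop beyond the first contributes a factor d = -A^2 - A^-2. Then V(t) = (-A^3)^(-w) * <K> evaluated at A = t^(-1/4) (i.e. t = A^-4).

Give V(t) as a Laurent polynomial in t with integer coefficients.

The presented braid s1 s1 s2^-1 s1 s2^-1 s2^-1 s3 s4 s5 on 6 strands reduces by inverse Markov moves (closure unchanged at each step):
  Destabilize: the word has the form β·s5 where s5 occurs only as the final letter (β ∈ B_5); drop it and the last strand → 5 strands.
  Destabilize: the word has the form β·s4 where s4 occurs only as the final letter (β ∈ B_4); drop it and the last strand → 4 strands.
  Destabilize: the word has the form β·s3 where s3 occurs only as the final letter (β ∈ B_3); drop it and the last strand → 3 strands.
Reduced to β = s1 s1 s2^-1 s1 s2^-1 s2^-1 on 3 strands, 6 crossings.
Compute on β:
Braid: s1 s1 s2^-1 s1 s2^-1 s2^-1 on 3 strands, 6 crossings.
Writhe w = (#positive) - (#negative) = 3 - 3 = 0.
State-sum expansion of <K>. There are 2^6 = 64 states.
Smooth each crossing (0=||, 1=⌣⌢); contribution A^(Σ sign_k(1-2s_k)) * d^(L-1).
Tabulate the states by total A-exponent and number of loops L (A-exp: L × count):
  A^6: L=4 ×1
  A^4: L=3 ×6
  A^2: L=2 ×14, L=4 ×1
  A^0: L=1 ×13, L=3 ×7
  A^-2: L=2 ×14, L=4 ×1
  A^-4: L=3 ×6
  A^-6: L=4 ×1
Each group contributes A^e * Σ count * d^(L-1):
Powers of d = -A^2 - A^-2: d^2 = A^4 + 2 + A^-4; d^3 = -A^6 - 3*A^2 - 3*A^-2 - A^-6.
  A^6 * (d^3) = -A^12 - 3*A^8 - 3*A^4 - 1
  A^4 * (6*d^2) = 6*A^8 + 12*A^4 + 6
  A^2 * (14*d + d^3) = -A^8 - 17*A^4 - 17 - A^-4
  A^0 * (13 + 7*d^2) = 7*A^4 + 27 + 7*A^-4
  A^-2 * (14*d + d^3) = -A^4 - 17 - 17*A^-4 - A^-8
  A^-4 * (6*d^2) = 6 + 12*A^-4 + 6*A^-8
  A^-6 * (d^3) = -1 - 3*A^-4 - 3*A^-8 - A^-12
Summing the groups: <K> = -A^12 + 2*A^8 - 2*A^4 + 3 - 2*A^-4 + 2*A^-8 - A^-12
Normalise by the writhe: (-A^3)^(-w) = (-A^3)^(0) = 1, so f(A) = 1 * <K> = -A^12 + 2*A^8 - 2*A^4 + 3 - 2*A^-4 + 2*A^-8 - A^-12.
Substitute A = t^(-1/4), i.e. A^e → t^(-e/4): V(t) = -t^3 + 2*t^2 - 2*t + 3 - 2*t^-1 + 2*t^-2 - t^-3

Answer: -t^3 + 2*t^2 - 2*t + 3 - 2*t^-1 + 2*t^-2 - t^-3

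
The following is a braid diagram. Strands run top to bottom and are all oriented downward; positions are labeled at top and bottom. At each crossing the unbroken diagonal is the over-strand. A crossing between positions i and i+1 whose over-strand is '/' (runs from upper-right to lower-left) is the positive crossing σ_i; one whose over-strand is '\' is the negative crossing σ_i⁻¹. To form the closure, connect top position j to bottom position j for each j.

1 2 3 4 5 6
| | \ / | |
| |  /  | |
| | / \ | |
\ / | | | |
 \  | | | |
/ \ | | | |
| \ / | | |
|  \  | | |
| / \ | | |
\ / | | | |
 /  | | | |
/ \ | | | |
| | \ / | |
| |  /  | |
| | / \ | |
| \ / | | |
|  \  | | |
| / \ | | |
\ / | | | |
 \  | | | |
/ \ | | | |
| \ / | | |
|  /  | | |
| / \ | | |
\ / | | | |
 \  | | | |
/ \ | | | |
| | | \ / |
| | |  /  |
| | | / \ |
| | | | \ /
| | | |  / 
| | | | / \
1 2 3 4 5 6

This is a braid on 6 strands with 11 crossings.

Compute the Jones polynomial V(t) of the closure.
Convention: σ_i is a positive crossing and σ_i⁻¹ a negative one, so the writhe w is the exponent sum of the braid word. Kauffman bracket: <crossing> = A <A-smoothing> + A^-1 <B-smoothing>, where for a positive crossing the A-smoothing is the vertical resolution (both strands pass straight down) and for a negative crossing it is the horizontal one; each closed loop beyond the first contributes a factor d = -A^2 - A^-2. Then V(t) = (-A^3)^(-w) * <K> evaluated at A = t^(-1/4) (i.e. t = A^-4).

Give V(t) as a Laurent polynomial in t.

Reading the diagram top to bottom ('/'-over between positions i,i+1 = s_i, '\'-over = s_i^-1): braid word = s3 s1^-1 s2^-1 s1 s3 s2^-1 s1^-1 s2 s1^-1 s4 s5.
The presented braid s3 s1^-1 s2^-1 s1 s3 s2^-1 s1^-1 s2 s1^-1 s4 s5 on 6 strands reduces by inverse Markov moves (closure unchanged at each step):
  Destabilize: the word has the form β·s5 where s5 occurs only as the final letter (β ∈ B_5); drop it and the last strand → 5 strands.
  Destabilize: the word has the form β·s4 where s4 occurs only as the final letter (β ∈ B_4); drop it and the last strand → 4 strands.
Reduced to β = s3 s1^-1 s2^-1 s1 s3 s2^-1 s1^-1 s2 s1^-1 on 4 strands, 9 crossings.
Compute on β:
Braid: s3 s1^-1 s2^-1 s1 s3 s2^-1 s1^-1 s2 s1^-1 on 4 strands, 9 crossings.
Writhe w = (#positive) - (#negative) = 4 - 5 = -1.
Enumerate smoothing states for the bracket polynomial. There are 2^9 = 512 states.
Smooth each crossing (0=||, 1=⌣⌢); contribution A^(Σ sign_k(1-2s_k)) * d^(L-1).
Tabulate the states by total A-exponent and number of loops L (A-exp: L × count):
  A^9: L=5 ×1
  A^7: L=4 ×9
  A^5: L=3 ×32, L=5 ×4
  A^3: L=2 ×53, L=4 ×30, L=6 ×1
  A^1: L=1 ×35, L=3 ×80, L=5 ×11
  A^-1: L=2 ×86, L=4 ×39, L=6 ×1
  A^-3: L=1 ×21, L=3 ×58, L=5 ×5
  A^-5: L=2 ×26, L=4 ×10
  A^-7: L=1 ×3, L=3 ×6
  A^-9: L=2 ×1
Each group contributes A^e * Σ count * d^(L-1):
Powers of d = -A^2 - A^-2: d^2 = A^4 + 2 + A^-4; d^3 = -A^6 - 3*A^2 - 3*A^-2 - A^-6; d^4 = A^8 + 4*A^4 + 6 + 4*A^-4 + A^-8; d^5 = -A^10 - 5*A^6 - 10*A^2 - 10*A^-2 - 5*A^-6 - A^-10.
  A^9 * (d^4) = A^17 + 4*A^13 + 6*A^9 + 4*A^5 + A
  A^7 * (9*d^3) = -9*A^13 - 27*A^9 - 27*A^5 - 9*A
  A^5 * (32*d^2 + 4*d^4) = 4*A^13 + 48*A^9 + 88*A^5 + 48*A + 4*A^-3
  A^3 * (53*d + 30*d^3 + d^5) = -A^13 - 35*A^9 - 153*A^5 - 153*A - 35*A^-3 - A^-7
  A^1 * (35 + 80*d^2 + 11*d^4) = 11*A^9 + 124*A^5 + 261*A + 124*A^-3 + 11*A^-7
  A^-1 * (86*d + 39*d^3 + d^5) = -A^9 - 44*A^5 - 213*A - 213*A^-3 - 44*A^-7 - A^-11
  A^-3 * (21 + 58*d^2 + 5*d^4) = 5*A^5 + 78*A + 167*A^-3 + 78*A^-7 + 5*A^-11
  A^-5 * (26*d + 10*d^3) = -10*A - 56*A^-3 - 56*A^-7 - 10*A^-11
  A^-7 * (3 + 6*d^2) = 6*A^-3 + 15*A^-7 + 6*A^-11
  A^-9 * (d) = -A^-7 - A^-11
Summing the groups: <K> = A^17 - 2*A^13 + 2*A^9 - 3*A^5 + 3*A - 3*A^-3 + 2*A^-7 - A^-11
Normalise by the writhe: (-A^3)^(-w) = (-A^3)^(1) = -A^3, so f(A) = -A^3 * <K> = -A^20 + 2*A^16 - 2*A^12 + 3*A^8 - 3*A^4 + 3 - 2*A^-4 + A^-8.
Substitute A = t^(-1/4), i.e. A^e → t^(-e/4): V(t) = t^2 - 2*t + 3 - 3*t^-1 + 3*t^-2 - 2*t^-3 + 2*t^-4 - t^-5

Answer: t^2 - 2*t + 3 - 3*t^-1 + 3*t^-2 - 2*t^-3 + 2*t^-4 - t^-5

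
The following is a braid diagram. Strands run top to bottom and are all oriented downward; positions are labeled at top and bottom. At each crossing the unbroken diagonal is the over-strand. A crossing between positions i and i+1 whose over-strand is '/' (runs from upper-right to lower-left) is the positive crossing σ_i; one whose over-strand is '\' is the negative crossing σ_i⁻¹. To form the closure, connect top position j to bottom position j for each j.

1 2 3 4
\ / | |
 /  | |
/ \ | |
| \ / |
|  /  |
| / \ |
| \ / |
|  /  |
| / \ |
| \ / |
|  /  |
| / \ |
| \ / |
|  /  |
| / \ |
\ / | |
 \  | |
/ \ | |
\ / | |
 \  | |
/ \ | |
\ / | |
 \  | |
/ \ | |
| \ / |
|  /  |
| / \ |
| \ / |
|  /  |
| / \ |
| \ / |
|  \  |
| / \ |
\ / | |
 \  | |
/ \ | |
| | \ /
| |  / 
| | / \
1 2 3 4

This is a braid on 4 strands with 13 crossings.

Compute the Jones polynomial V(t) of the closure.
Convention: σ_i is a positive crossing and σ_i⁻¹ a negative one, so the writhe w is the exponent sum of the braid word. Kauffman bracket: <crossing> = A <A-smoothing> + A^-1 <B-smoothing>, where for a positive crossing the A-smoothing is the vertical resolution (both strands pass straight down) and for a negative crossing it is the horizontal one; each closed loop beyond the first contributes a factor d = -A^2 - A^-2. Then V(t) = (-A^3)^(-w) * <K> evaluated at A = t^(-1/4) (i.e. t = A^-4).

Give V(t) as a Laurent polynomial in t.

-t^6 + t^5 - 2*t^4 + 3*t^3 - 2*t^2 + 3*t - 1 + t^-1 - t^-2

Derivation:
Reading the diagram top to bottom ('/'-over between positions i,i+1 = s_i, '\'-over = s_i^-1): braid word = s1 s2 s2 s2 s2 s1^-1 s1^-1 s1^-1 s2 s2 s2^-1 s1^-1 s3.
The presented braid s1 s2 s2 s2 s2 s1^-1 s1^-1 s1^-1 s2 s2 s2^-1 s1^-1 s3 on 4 strands reduces by inverse Markov moves (closure unchanged at each step):
  Destabilize: the word has the form β·s3 where s3 occurs only as the final letter (β ∈ B_3); drop it and the last strand → 3 strands.
  Deconjugate: the word is γ·β·γ⁻¹ with γ = s1 s2 (prefix) and γ⁻¹ = s2^-1 s1^-1 (suffix); strip both.
Reduced to β = s2 s2 s2 s1^-1 s1^-1 s1^-1 s2 s2 on 3 strands, 8 crossings.
Compute on β:
Braid: s2 s2 s2 s1^-1 s1^-1 s1^-1 s2 s2 on 3 strands, 8 crossings.
Writhe w = (#positive) - (#negative) = 5 - 3 = 2.
Enumerate smoothing states for the bracket polynomial. There are 2^8 = 256 states.
Smooth each crossing (0=||, 1=⌣⌢); contribution A^(Σ sign_k(1-2s_k)) * d^(L-1).
Tabulate the states by total A-exponent and number of loops L (A-exp: L × count):
  A^8: L=4 ×1
  A^6: L=3 ×8
  A^4: L=2 ×18, L=4 ×10
  A^2: L=1 ×15, L=3 ×31, L=5 ×10
  A^0: L=2 ×35, L=4 ×30, L=6 ×5
  A^-2: L=3 ×40, L=5 ×15, L=7 ×1
  A^-4: L=4 ×25, L=6 ×3
  A^-6: L=5 ×8
  A^-8: L=6 ×1
Each group contributes A^e * Σ count * d^(L-1):
Powers of d = -A^2 - A^-2: d^2 = A^4 + 2 + A^-4; d^3 = -A^6 - 3*A^2 - 3*A^-2 - A^-6; d^4 = A^8 + 4*A^4 + 6 + 4*A^-4 + A^-8; d^5 = -A^10 - 5*A^6 - 10*A^2 - 10*A^-2 - 5*A^-6 - A^-10; d^6 = A^12 + 6*A^8 + 15*A^4 + 20 + 15*A^-4 + 6*A^-8 + A^-12.
  A^8 * (d^3) = -A^14 - 3*A^10 - 3*A^6 - A^2
  A^6 * (8*d^2) = 8*A^10 + 16*A^6 + 8*A^2
  A^4 * (18*d + 10*d^3) = -10*A^10 - 48*A^6 - 48*A^2 - 10*A^-2
  A^2 * (15 + 31*d^2 + 10*d^4) = 10*A^10 + 71*A^6 + 137*A^2 + 71*A^-2 + 10*A^-6
  A^0 * (35*d + 30*d^3 + 5*d^5) = -5*A^10 - 55*A^6 - 175*A^2 - 175*A^-2 - 55*A^-6 - 5*A^-10
  A^-2 * (40*d^2 + 15*d^4 + d^6) = A^10 + 21*A^6 + 115*A^2 + 190*A^-2 + 115*A^-6 + 21*A^-10 + A^-14
  A^-4 * (25*d^3 + 3*d^5) = -3*A^6 - 40*A^2 - 105*A^-2 - 105*A^-6 - 40*A^-10 - 3*A^-14
  A^-6 * (8*d^4) = 8*A^2 + 32*A^-2 + 48*A^-6 + 32*A^-10 + 8*A^-14
  A^-8 * (d^5) = -A^2 - 5*A^-2 - 10*A^-6 - 10*A^-10 - 5*A^-14 - A^-18
Summing the groups: <K> = -A^14 + A^10 - A^6 + 3*A^2 - 2*A^-2 + 3*A^-6 - 2*A^-10 + A^-14 - A^-18
Normalise by the writhe: (-A^3)^(-w) = (-A^3)^(-2) = A^-6, so f(A) = A^-6 * <K> = -A^8 + A^4 - 1 + 3*A^-4 - 2*A^-8 + 3*A^-12 - 2*A^-16 + A^-20 - A^-24.
Substitute A = t^(-1/4), i.e. A^e → t^(-e/4): V(t) = -t^6 + t^5 - 2*t^4 + 3*t^3 - 2*t^2 + 3*t - 1 + t^-1 - t^-2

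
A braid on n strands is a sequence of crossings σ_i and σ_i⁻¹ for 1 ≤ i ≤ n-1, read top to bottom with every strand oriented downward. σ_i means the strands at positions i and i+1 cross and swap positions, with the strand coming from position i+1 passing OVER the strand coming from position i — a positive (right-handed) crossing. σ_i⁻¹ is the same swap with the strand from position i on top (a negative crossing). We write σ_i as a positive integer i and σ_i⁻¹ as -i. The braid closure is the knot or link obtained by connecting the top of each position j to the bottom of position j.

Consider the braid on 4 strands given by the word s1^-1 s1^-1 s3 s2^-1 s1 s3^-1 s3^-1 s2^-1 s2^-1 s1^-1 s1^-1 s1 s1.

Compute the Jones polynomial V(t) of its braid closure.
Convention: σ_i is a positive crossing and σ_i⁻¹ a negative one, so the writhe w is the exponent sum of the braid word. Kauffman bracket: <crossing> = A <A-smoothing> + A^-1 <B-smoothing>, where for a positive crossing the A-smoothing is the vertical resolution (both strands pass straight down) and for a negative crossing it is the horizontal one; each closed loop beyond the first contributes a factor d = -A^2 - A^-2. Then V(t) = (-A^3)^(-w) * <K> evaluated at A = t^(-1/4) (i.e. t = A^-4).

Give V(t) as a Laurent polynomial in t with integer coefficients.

t^-1 - t^-2 + 2*t^-3 - 2*t^-4 + 2*t^-5 - t^-6 + t^-7 - t^-8

Derivation:
The presented braid s1^-1 s1^-1 s3 s2^-1 s1 s3^-1 s3^-1 s2^-1 s2^-1 s1^-1 s1^-1 s1 s1 on 4 strands reduces by inverse Markov moves (closure unchanged at each step):
  Deconjugate: the word is γ·β·γ⁻¹ with γ = s1^-1 (prefix) and γ⁻¹ = s1 (suffix); strip both.
  Deconjugate: the word is γ·β·γ⁻¹ with γ = s1^-1 (prefix) and γ⁻¹ = s1 (suffix); strip both.
Reduced to β = s3 s2^-1 s1 s3^-1 s3^-1 s2^-1 s2^-1 s1^-1 s1^-1 on 4 strands, 9 crossings.
Compute on β:
Braid: s3 s2^-1 s1 s3^-1 s3^-1 s2^-1 s2^-1 s1^-1 s1^-1 on 4 strands, 9 crossings.
Writhe w = (#positive) - (#negative) = 2 - 7 = -5.
Computing the Kauffman bracket via state sum. There are 2^9 = 512 states.
Smooth each crossing (0=||, 1=⌣⌢); contribution A^(Σ sign_k(1-2s_k)) * d^(L-1).
Tabulate the states by total A-exponent and number of loops L (A-exp: L × count):
  A^9: L=5 ×1
  A^7: L=4 ×9
  A^5: L=3 ×31, L=5 ×5
  A^3: L=2 ×48, L=4 ×35, L=6 ×1
  A^1: L=1 ×28, L=3 ×86, L=5 ×12
  A^-1: L=2 ×82, L=4 ×43, L=6 ×1
  A^-3: L=1 ×20, L=3 ×58, L=5 ×6
  A^-5: L=2 ×25, L=4 ×11
  A^-7: L=1 ×3, L=3 ×6
  A^-9: L=2 ×1
Each group contributes A^e * Σ count * d^(L-1):
Powers of d = -A^2 - A^-2: d^2 = A^4 + 2 + A^-4; d^3 = -A^6 - 3*A^2 - 3*A^-2 - A^-6; d^4 = A^8 + 4*A^4 + 6 + 4*A^-4 + A^-8; d^5 = -A^10 - 5*A^6 - 10*A^2 - 10*A^-2 - 5*A^-6 - A^-10.
  A^9 * (d^4) = A^17 + 4*A^13 + 6*A^9 + 4*A^5 + A
  A^7 * (9*d^3) = -9*A^13 - 27*A^9 - 27*A^5 - 9*A
  A^5 * (31*d^2 + 5*d^4) = 5*A^13 + 51*A^9 + 92*A^5 + 51*A + 5*A^-3
  A^3 * (48*d + 35*d^3 + d^5) = -A^13 - 40*A^9 - 163*A^5 - 163*A - 40*A^-3 - A^-7
  A^1 * (28 + 86*d^2 + 12*d^4) = 12*A^9 + 134*A^5 + 272*A + 134*A^-3 + 12*A^-7
  A^-1 * (82*d + 43*d^3 + d^5) = -A^9 - 48*A^5 - 221*A - 221*A^-3 - 48*A^-7 - A^-11
  A^-3 * (20 + 58*d^2 + 6*d^4) = 6*A^5 + 82*A + 172*A^-3 + 82*A^-7 + 6*A^-11
  A^-5 * (25*d + 11*d^3) = -11*A - 58*A^-3 - 58*A^-7 - 11*A^-11
  A^-7 * (3 + 6*d^2) = 6*A^-3 + 15*A^-7 + 6*A^-11
  A^-9 * (d) = -A^-7 - A^-11
Summing the groups: <K> = A^17 - A^13 + A^9 - 2*A^5 + 2*A - 2*A^-3 + A^-7 - A^-11
Normalise by the writhe: (-A^3)^(-w) = (-A^3)^(5) = -A^15, so f(A) = -A^15 * <K> = -A^32 + A^28 - A^24 + 2*A^20 - 2*A^16 + 2*A^12 - A^8 + A^4.
Substitute A = t^(-1/4), i.e. A^e → t^(-e/4): V(t) = t^-1 - t^-2 + 2*t^-3 - 2*t^-4 + 2*t^-5 - t^-6 + t^-7 - t^-8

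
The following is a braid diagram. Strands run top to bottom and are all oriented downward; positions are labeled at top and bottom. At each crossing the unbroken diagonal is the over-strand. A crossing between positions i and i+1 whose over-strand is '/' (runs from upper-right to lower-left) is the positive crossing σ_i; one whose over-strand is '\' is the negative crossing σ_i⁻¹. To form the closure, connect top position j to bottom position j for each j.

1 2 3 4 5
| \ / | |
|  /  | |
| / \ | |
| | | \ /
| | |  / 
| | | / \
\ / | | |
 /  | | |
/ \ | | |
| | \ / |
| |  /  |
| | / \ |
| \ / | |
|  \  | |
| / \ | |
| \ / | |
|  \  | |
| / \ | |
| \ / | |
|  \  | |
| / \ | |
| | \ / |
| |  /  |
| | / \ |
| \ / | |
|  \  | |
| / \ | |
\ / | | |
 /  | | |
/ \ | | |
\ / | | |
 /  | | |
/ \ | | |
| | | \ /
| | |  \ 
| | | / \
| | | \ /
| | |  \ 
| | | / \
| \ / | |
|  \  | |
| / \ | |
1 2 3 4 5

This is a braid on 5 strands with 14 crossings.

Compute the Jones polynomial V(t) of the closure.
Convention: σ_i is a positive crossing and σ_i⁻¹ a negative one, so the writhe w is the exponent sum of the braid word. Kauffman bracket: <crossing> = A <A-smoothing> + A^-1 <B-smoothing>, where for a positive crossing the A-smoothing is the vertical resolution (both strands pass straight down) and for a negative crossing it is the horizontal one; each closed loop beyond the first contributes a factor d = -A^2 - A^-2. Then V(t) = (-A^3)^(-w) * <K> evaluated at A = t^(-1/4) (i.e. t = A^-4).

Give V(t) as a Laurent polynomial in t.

Reading the diagram top to bottom ('/'-over between positions i,i+1 = s_i, '\'-over = s_i^-1): braid word = s2 s4 s1 s3 s2^-1 s2^-1 s2^-1 s3 s2^-1 s1 s1 s4^-1 s4^-1 s2^-1.
The presented braid s2 s4 s1 s3 s2^-1 s2^-1 s2^-1 s3 s2^-1 s1 s1 s4^-1 s4^-1 s2^-1 on 5 strands reduces by inverse Markov moves (closure unchanged at each step):
  Deconjugate: the word is γ·β·γ⁻¹ with γ = s2 s4 (prefix) and γ⁻¹ = s4^-1 s2^-1 (suffix); strip both.
  Destabilize: the word has the form β·s4^-1 where s4^-1 occurs only as the final letter (β ∈ B_4); drop it and the last strand → 4 strands.
Reduced to β = s1 s3 s2^-1 s2^-1 s2^-1 s3 s2^-1 s1 s1 on 4 strands, 9 crossings.
Compute on β:
Braid: s1 s3 s2^-1 s2^-1 s2^-1 s3 s2^-1 s1 s1 on 4 strands, 9 crossings.
Writhe w = (#positive) - (#negative) = 5 - 4 = 1.
Computing the Kauffman bracket via state sum. There are 2^9 = 512 states.
Smooth each crossing (0=||, 1=⌣⌢); contribution A^(Σ sign_k(1-2s_k)) * d^(L-1).
Tabulate the states by total A-exponent and number of loops L (A-exp: L × count):
  A^9: L=6 ×1
  A^7: L=5 ×9
  A^5: L=4 ×33, L=6 ×3
  A^3: L=3 ×64, L=5 ×19, L=7 ×1
  A^1: L=2 ×68, L=4 ×52, L=6 ×6
  A^-1: L=1 ×33, L=3 ×75, L=5 ×18
  A^-3: L=2 ×51, L=4 ×32, L=6 ×1
  A^-5: L=3 ×32, L=5 ×4
  A^-7: L=4 ×9
  A^-9: L=5 ×1
Each group contributes A^e * Σ count * d^(L-1):
Powers of d = -A^2 - A^-2: d^2 = A^4 + 2 + A^-4; d^3 = -A^6 - 3*A^2 - 3*A^-2 - A^-6; d^4 = A^8 + 4*A^4 + 6 + 4*A^-4 + A^-8; d^5 = -A^10 - 5*A^6 - 10*A^2 - 10*A^-2 - 5*A^-6 - A^-10; d^6 = A^12 + 6*A^8 + 15*A^4 + 20 + 15*A^-4 + 6*A^-8 + A^-12.
  A^9 * (d^5) = -A^19 - 5*A^15 - 10*A^11 - 10*A^7 - 5*A^3 - A^-1
  A^7 * (9*d^4) = 9*A^15 + 36*A^11 + 54*A^7 + 36*A^3 + 9*A^-1
  A^5 * (33*d^3 + 3*d^5) = -3*A^15 - 48*A^11 - 129*A^7 - 129*A^3 - 48*A^-1 - 3*A^-5
  A^3 * (64*d^2 + 19*d^4 + d^6) = A^15 + 25*A^11 + 155*A^7 + 262*A^3 + 155*A^-1 + 25*A^-5 + A^-9
  A^1 * (68*d + 52*d^3 + 6*d^5) = -6*A^11 - 82*A^7 - 284*A^3 - 284*A^-1 - 82*A^-5 - 6*A^-9
  A^-1 * (33 + 75*d^2 + 18*d^4) = 18*A^7 + 147*A^3 + 291*A^-1 + 147*A^-5 + 18*A^-9
  A^-3 * (51*d + 32*d^3 + d^5) = -A^7 - 37*A^3 - 157*A^-1 - 157*A^-5 - 37*A^-9 - A^-13
  A^-5 * (32*d^2 + 4*d^4) = 4*A^3 + 48*A^-1 + 88*A^-5 + 48*A^-9 + 4*A^-13
  A^-7 * (9*d^3) = -9*A^-1 - 27*A^-5 - 27*A^-9 - 9*A^-13
  A^-9 * (d^4) = A^-1 + 4*A^-5 + 6*A^-9 + 4*A^-13 + A^-17
Summing the groups: <K> = -A^19 + 2*A^15 - 3*A^11 + 5*A^7 - 6*A^3 + 5*A^-1 - 5*A^-5 + 3*A^-9 - 2*A^-13 + A^-17
Normalise by the writhe: (-A^3)^(-w) = (-A^3)^(-1) = -A^-3, so f(A) = -A^-3 * <K> = A^16 - 2*A^12 + 3*A^8 - 5*A^4 + 6 - 5*A^-4 + 5*A^-8 - 3*A^-12 + 2*A^-16 - A^-20.
Substitute A = t^(-1/4), i.e. A^e → t^(-e/4): V(t) = -t^5 + 2*t^4 - 3*t^3 + 5*t^2 - 5*t + 6 - 5*t^-1 + 3*t^-2 - 2*t^-3 + t^-4

Answer: -t^5 + 2*t^4 - 3*t^3 + 5*t^2 - 5*t + 6 - 5*t^-1 + 3*t^-2 - 2*t^-3 + t^-4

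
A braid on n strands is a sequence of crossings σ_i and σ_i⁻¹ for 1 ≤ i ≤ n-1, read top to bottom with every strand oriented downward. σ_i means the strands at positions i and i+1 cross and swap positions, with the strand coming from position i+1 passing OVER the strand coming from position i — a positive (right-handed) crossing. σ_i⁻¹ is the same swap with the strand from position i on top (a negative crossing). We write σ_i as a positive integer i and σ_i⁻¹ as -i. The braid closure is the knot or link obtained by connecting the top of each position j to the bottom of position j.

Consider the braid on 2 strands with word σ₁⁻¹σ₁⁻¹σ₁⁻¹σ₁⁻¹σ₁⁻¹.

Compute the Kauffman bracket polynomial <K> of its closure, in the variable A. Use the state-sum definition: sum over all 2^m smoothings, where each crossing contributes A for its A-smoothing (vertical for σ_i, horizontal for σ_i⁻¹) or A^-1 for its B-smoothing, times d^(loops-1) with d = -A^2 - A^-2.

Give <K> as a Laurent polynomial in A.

Braid: s1^-1 s1^-1 s1^-1 s1^-1 s1^-1 on 2 strands, 5 crossings.
Writhe w = (#positive) - (#negative) = 0 - 5 = -5.
State-sum expansion of <K>. There are 2^5 = 32 states.
Each crossing splits two ways (0=vertical, 1=horizontal). The state's weight is A^(#A-smoothings - #B-smoothings) * d^(loops - 1).
  state 00000: A-exp=-5, loops=2, term = A^-5 * d^1
  state 00001: A-exp=-3, loops=1, term = A^-3 * d^0
  state 00010: A-exp=-3, loops=1, term = A^-3 * d^0
  state 00011: A-exp=-1, loops=2, term = A^-1 * d^1
  state 00100: A-exp=-3, loops=1, term = A^-3 * d^0
  state 00101: A-exp=-1, loops=2, term = A^-1 * d^1
  state 00110: A-exp=-1, loops=2, term = A^-1 * d^1
  state 00111: A-exp=+1, loops=3, term = A^1 * d^2
  state 01000: A-exp=-3, loops=1, term = A^-3 * d^0
  state 01001: A-exp=-1, loops=2, term = A^-1 * d^1
  state 01010: A-exp=-1, loops=2, term = A^-1 * d^1
  state 01011: A-exp=+1, loops=3, term = A^1 * d^2
  state 01100: A-exp=-1, loops=2, term = A^-1 * d^1
  state 01101: A-exp=+1, loops=3, term = A^1 * d^2
  state 01110: A-exp=+1, loops=3, term = A^1 * d^2
  state 01111: A-exp=+3, loops=4, term = A^3 * d^3
  state 10000: A-exp=-3, loops=1, term = A^-3 * d^0
  state 10001: A-exp=-1, loops=2, term = A^-1 * d^1
  state 10010: A-exp=-1, loops=2, term = A^-1 * d^1
  state 10011: A-exp=+1, loops=3, term = A^1 * d^2
  state 10100: A-exp=-1, loops=2, term = A^-1 * d^1
  state 10101: A-exp=+1, loops=3, term = A^1 * d^2
  state 10110: A-exp=+1, loops=3, term = A^1 * d^2
  state 10111: A-exp=+3, loops=4, term = A^3 * d^3
  state 11000: A-exp=-1, loops=2, term = A^-1 * d^1
  state 11001: A-exp=+1, loops=3, term = A^1 * d^2
  state 11010: A-exp=+1, loops=3, term = A^1 * d^2
  state 11011: A-exp=+3, loops=4, term = A^3 * d^3
  state 11100: A-exp=+1, loops=3, term = A^1 * d^2
  state 11101: A-exp=+3, loops=4, term = A^3 * d^3
  state 11110: A-exp=+3, loops=4, term = A^3 * d^3
  state 11111: A-exp=+5, loops=5, term = A^5 * d^4
Collect the terms by A-exponent (count of states per loop number):
Powers of d = -A^2 - A^-2: d^2 = A^4 + 2 + A^-4; d^3 = -A^6 - 3*A^2 - 3*A^-2 - A^-6; d^4 = A^8 + 4*A^4 + 6 + 4*A^-4 + A^-8.
  A^5 * (d^4) = A^13 + 4*A^9 + 6*A^5 + 4*A + A^-3
  A^3 * (5*d^3) = -5*A^9 - 15*A^5 - 15*A - 5*A^-3
  A^1 * (10*d^2) = 10*A^5 + 20*A + 10*A^-3
  A^-1 * (10*d) = -10*A - 10*A^-3
  A^-3 * (5) = 5*A^-3
  A^-5 * (d) = -A^-3 - A^-7
Summing the groups: <K> = A^13 - A^9 + A^5 - A - A^-7

Answer: A^13 - A^9 + A^5 - A - A^-7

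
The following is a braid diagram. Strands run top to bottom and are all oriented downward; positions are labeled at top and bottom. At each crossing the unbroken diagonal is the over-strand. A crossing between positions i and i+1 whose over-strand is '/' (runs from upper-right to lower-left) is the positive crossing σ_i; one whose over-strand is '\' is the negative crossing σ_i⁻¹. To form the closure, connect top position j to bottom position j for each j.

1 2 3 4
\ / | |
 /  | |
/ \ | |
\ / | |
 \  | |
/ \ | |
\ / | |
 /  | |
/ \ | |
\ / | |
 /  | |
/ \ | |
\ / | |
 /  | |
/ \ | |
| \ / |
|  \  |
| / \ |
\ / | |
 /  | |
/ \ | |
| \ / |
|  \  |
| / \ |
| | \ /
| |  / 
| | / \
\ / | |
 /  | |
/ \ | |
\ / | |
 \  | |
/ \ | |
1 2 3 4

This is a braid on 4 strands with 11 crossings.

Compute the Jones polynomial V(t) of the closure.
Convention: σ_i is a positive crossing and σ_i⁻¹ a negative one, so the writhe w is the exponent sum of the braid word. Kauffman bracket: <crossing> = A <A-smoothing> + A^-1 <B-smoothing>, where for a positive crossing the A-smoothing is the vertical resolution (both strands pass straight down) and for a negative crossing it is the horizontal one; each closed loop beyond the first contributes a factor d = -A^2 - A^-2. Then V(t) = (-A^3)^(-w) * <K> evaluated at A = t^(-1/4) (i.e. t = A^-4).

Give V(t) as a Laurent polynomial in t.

t^5 - 2*t^4 + 2*t^3 - 2*t^2 + 2*t - 1 + t^-1

Derivation:
Reading the diagram top to bottom ('/'-over between positions i,i+1 = s_i, '\'-over = s_i^-1): braid word = s1 s1^-1 s1 s1 s1 s2^-1 s1 s2^-1 s3 s1 s1^-1.
The presented braid s1 s1^-1 s1 s1 s1 s2^-1 s1 s2^-1 s3 s1 s1^-1 on 4 strands reduces by inverse Markov moves (closure unchanged at each step):
  Deconjugate: the word is γ·β·γ⁻¹ with γ = s1 s1^-1 (prefix) and γ⁻¹ = s1 s1^-1 (suffix); strip both.
  Destabilize: the word has the form β·s3 where s3 occurs only as the final letter (β ∈ B_3); drop it and the last strand → 3 strands.
Reduced to β = s1 s1 s1 s2^-1 s1 s2^-1 on 3 strands, 6 crossings.
Compute on β:
Braid: s1 s1 s1 s2^-1 s1 s2^-1 on 3 strands, 6 crossings.
Writhe w = (#positive) - (#negative) = 4 - 2 = 2.
Computing the Kauffman bracket via state sum. There are 2^6 = 64 states.
Smooth each crossing (0=||, 1=⌣⌢); contribution A^(Σ sign_k(1-2s_k)) * d^(L-1).
Tabulate the states by total A-exponent and number of loops L (A-exp: L × count):
  A^6: L=3 ×1
  A^4: L=2 ×6
  A^2: L=1 ×11, L=3 ×4
  A^0: L=2 ×19, L=4 ×1
  A^-2: L=3 ×15
  A^-4: L=4 ×6
  A^-6: L=5 ×1
Each group contributes A^e * Σ count * d^(L-1):
Powers of d = -A^2 - A^-2: d^2 = A^4 + 2 + A^-4; d^3 = -A^6 - 3*A^2 - 3*A^-2 - A^-6; d^4 = A^8 + 4*A^4 + 6 + 4*A^-4 + A^-8.
  A^6 * (d^2) = A^10 + 2*A^6 + A^2
  A^4 * (6*d) = -6*A^6 - 6*A^2
  A^2 * (11 + 4*d^2) = 4*A^6 + 19*A^2 + 4*A^-2
  A^0 * (19*d + d^3) = -A^6 - 22*A^2 - 22*A^-2 - A^-6
  A^-2 * (15*d^2) = 15*A^2 + 30*A^-2 + 15*A^-6
  A^-4 * (6*d^3) = -6*A^2 - 18*A^-2 - 18*A^-6 - 6*A^-10
  A^-6 * (d^4) = A^2 + 4*A^-2 + 6*A^-6 + 4*A^-10 + A^-14
Summing the groups: <K> = A^10 - A^6 + 2*A^2 - 2*A^-2 + 2*A^-6 - 2*A^-10 + A^-14
Normalise by the writhe: (-A^3)^(-w) = (-A^3)^(-2) = A^-6, so f(A) = A^-6 * <K> = A^4 - 1 + 2*A^-4 - 2*A^-8 + 2*A^-12 - 2*A^-16 + A^-20.
Substitute A = t^(-1/4), i.e. A^e → t^(-e/4): V(t) = t^5 - 2*t^4 + 2*t^3 - 2*t^2 + 2*t - 1 + t^-1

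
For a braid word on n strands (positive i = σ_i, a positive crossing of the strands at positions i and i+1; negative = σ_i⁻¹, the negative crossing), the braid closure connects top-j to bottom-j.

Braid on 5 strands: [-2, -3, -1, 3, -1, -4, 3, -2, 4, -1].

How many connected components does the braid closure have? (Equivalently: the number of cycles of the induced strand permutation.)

3

Derivation:
Track the strand permutation on 5 strands, starting from identity.
  step 1: s2^-1 swaps positions 2,3 -> [1 3 2 4 5]
  step 2: s3^-1 swaps positions 3,4 -> [1 3 4 2 5]
  step 3: s1^-1 swaps positions 1,2 -> [3 1 4 2 5]
  step 4: s3 swaps positions 3,4 -> [3 1 2 4 5]
  step 5: s1^-1 swaps positions 1,2 -> [1 3 2 4 5]
  step 6: s4^-1 swaps positions 4,5 -> [1 3 2 5 4]
  step 7: s3 swaps positions 3,4 -> [1 3 5 2 4]
  step 8: s2^-1 swaps positions 2,3 -> [1 5 3 2 4]
  step 9: s4 swaps positions 4,5 -> [1 5 3 4 2]
  step 10: s1^-1 swaps positions 1,2 -> [5 1 3 4 2]
Final permutation (position -> original strand): [5 1 3 4 2]
Closure components = cycle count of this permutation = 3.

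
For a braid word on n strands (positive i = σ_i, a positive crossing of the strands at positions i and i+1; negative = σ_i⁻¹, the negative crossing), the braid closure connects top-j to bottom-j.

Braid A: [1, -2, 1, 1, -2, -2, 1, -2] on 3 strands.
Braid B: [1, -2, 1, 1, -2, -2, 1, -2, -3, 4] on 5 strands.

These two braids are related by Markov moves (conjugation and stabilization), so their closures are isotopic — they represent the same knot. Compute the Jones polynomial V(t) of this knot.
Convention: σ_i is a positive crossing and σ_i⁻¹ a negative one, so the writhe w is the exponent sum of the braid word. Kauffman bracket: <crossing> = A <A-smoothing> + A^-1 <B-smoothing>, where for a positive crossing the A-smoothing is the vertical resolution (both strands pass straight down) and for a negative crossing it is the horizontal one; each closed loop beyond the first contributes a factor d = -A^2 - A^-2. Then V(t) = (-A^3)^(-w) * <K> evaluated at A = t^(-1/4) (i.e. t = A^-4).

Markov-equivalent braids have isotopic closures, hence identical knot invariants. Strip the Markov moves from each word to reach a common short braid β, then compute V(t) once on β.
Braid A: s1 s2^-1 s1 s1 s2^-1 s2^-1 s1 s2^-1 on 3 strands has no conjugating prefix/suffix or stabilization to strip; take β = s1 s2^-1 s1 s1 s2^-1 s2^-1 s1 s2^-1.
Braid B: s1 s2^-1 s1 s1 s2^-1 s2^-1 s1 s2^-1 s3^-1 s4 on 5 strands reduces by inverse Markov moves (closure unchanged at each step):
  Destabilize: the word has the form β·s4 where s4 occurs only as the final letter (β ∈ B_4); drop it and the last strand → 4 strands.
  Destabilize: the word has the form β·s3^-1 where s3^-1 occurs only as the final letter (β ∈ B_3); drop it and the last strand → 3 strands.
Reduced to β = s1 s2^-1 s1 s1 s2^-1 s2^-1 s1 s2^-1 on 3 strands, 8 crossings.
Both give the same β = s1 s2^-1 s1 s1 s2^-1 s2^-1 s1 s2^-1 on 3 strands, so one state sum suffices:
Braid: s1 s2^-1 s1 s1 s2^-1 s2^-1 s1 s2^-1 on 3 strands, 8 crossings.
Writhe w = (#positive) - (#negative) = 4 - 4 = 0.
Computing the Kauffman bracket via state sum. There are 2^8 = 256 states.
For each crossing: s=0 is the vertical smoothing, s=1 horizontal. Crossing k contributes A^(sign_k * (1 - 2*s_k)); loop factor d = -A^2 - A^-2.
Tabulate the states by total A-exponent and number of loops L (A-exp: L × count):
  A^8: L=5 ×1
  A^6: L=4 ×8
  A^4: L=3 ×27, L=5 ×1
  A^2: L=2 ×47, L=4 ×9
  A^0: L=1 ×37, L=3 ×32, L=5 ×1
  A^-2: L=2 ×47, L=4 ×9
  A^-4: L=3 ×27, L=5 ×1
  A^-6: L=4 ×8
  A^-8: L=5 ×1
Each group contributes A^e * Σ count * d^(L-1):
Powers of d = -A^2 - A^-2: d^2 = A^4 + 2 + A^-4; d^3 = -A^6 - 3*A^2 - 3*A^-2 - A^-6; d^4 = A^8 + 4*A^4 + 6 + 4*A^-4 + A^-8.
  A^8 * (d^4) = A^16 + 4*A^12 + 6*A^8 + 4*A^4 + 1
  A^6 * (8*d^3) = -8*A^12 - 24*A^8 - 24*A^4 - 8
  A^4 * (27*d^2 + d^4) = A^12 + 31*A^8 + 60*A^4 + 31 + A^-4
  A^2 * (47*d + 9*d^3) = -9*A^8 - 74*A^4 - 74 - 9*A^-4
  A^0 * (37 + 32*d^2 + d^4) = A^8 + 36*A^4 + 107 + 36*A^-4 + A^-8
  A^-2 * (47*d + 9*d^3) = -9*A^4 - 74 - 74*A^-4 - 9*A^-8
  A^-4 * (27*d^2 + d^4) = A^4 + 31 + 60*A^-4 + 31*A^-8 + A^-12
  A^-6 * (8*d^3) = -8 - 24*A^-4 - 24*A^-8 - 8*A^-12
  A^-8 * (d^4) = 1 + 4*A^-4 + 6*A^-8 + 4*A^-12 + A^-16
Summing the groups: <K> = A^16 - 3*A^12 + 5*A^8 - 6*A^4 + 7 - 6*A^-4 + 5*A^-8 - 3*A^-12 + A^-16
Normalise by the writhe: (-A^3)^(-w) = (-A^3)^(0) = 1, so f(A) = 1 * <K> = A^16 - 3*A^12 + 5*A^8 - 6*A^4 + 7 - 6*A^-4 + 5*A^-8 - 3*A^-12 + A^-16.
Substitute A = t^(-1/4), i.e. A^e → t^(-e/4): V(t) = t^4 - 3*t^3 + 5*t^2 - 6*t + 7 - 6*t^-1 + 5*t^-2 - 3*t^-3 + t^-4

Answer: t^4 - 3*t^3 + 5*t^2 - 6*t + 7 - 6*t^-1 + 5*t^-2 - 3*t^-3 + t^-4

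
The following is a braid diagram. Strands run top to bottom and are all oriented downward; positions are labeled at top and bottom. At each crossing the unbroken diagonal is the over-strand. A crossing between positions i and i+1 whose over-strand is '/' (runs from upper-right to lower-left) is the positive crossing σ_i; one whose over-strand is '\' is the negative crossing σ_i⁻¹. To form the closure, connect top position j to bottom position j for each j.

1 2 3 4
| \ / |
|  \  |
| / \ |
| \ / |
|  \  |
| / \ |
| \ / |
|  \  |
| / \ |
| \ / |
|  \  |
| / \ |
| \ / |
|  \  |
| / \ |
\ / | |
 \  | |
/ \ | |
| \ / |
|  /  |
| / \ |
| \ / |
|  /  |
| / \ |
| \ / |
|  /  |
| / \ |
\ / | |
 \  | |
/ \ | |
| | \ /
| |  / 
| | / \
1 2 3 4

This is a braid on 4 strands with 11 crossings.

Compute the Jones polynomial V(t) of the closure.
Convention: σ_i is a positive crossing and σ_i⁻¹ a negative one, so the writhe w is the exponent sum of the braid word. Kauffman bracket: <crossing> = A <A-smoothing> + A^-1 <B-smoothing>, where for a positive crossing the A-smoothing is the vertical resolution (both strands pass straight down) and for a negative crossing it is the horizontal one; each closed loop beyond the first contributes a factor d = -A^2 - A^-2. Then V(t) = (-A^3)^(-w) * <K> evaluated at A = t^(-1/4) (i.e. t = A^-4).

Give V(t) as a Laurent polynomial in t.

Reading the diagram top to bottom ('/'-over between positions i,i+1 = s_i, '\'-over = s_i^-1): braid word = s2^-1 s2^-1 s2^-1 s2^-1 s2^-1 s1^-1 s2 s2 s2 s1^-1 s3.
The presented braid s2^-1 s2^-1 s2^-1 s2^-1 s2^-1 s1^-1 s2 s2 s2 s1^-1 s3 on 4 strands reduces by inverse Markov moves (closure unchanged at each step):
  Destabilize: the word has the form β·s3 where s3 occurs only as the final letter (β ∈ B_3); drop it and the last strand → 3 strands.
Reduced to β = s2^-1 s2^-1 s2^-1 s2^-1 s2^-1 s1^-1 s2 s2 s2 s1^-1 on 3 strands, 10 crossings.
Compute on β:
Braid: s2^-1 s2^-1 s2^-1 s2^-1 s2^-1 s1^-1 s2 s2 s2 s1^-1 on 3 strands, 10 crossings.
Writhe w = (#positive) - (#negative) = 3 - 7 = -4.
Computing the Kauffman bracket via state sum. There are 2^10 = 1024 states.
Each crossing splits two ways (0=vertical, 1=horizontal). The state's weight is A^(#A-smoothings - #B-smoothings) * d^(loops - 1).
Tabulate the states by total A-exponent and number of loops L (A-exp: L × count):
  A^10: L=6 ×1
  A^8: L=5 ×10
  A^6: L=4 ×35, L=6 ×10
  A^4: L=3 ×60, L=5 ×50, L=7 ×10
  A^2: L=2 ×55, L=4 ×100, L=6 ×50, L=8 ×5
  A^0: L=1 ×25, L=3 ×101, L=5 ×100, L=7 ×25, L=9 ×1
  A^-2: L=2 ×55, L=4 ×100, L=6 ×50, L=8 ×5
  A^-4: L=1 ×6, L=3 ×54, L=5 ×50, L=7 ×10
  A^-6: L=2 ×9, L=4 ×26, L=6 ×10
  A^-8: L=3 ×5, L=5 ×5
  A^-10: L=4 ×1
Each group contributes A^e * Σ count * d^(L-1):
Powers of d = -A^2 - A^-2: d^2 = A^4 + 2 + A^-4; d^3 = -A^6 - 3*A^2 - 3*A^-2 - A^-6; d^4 = A^8 + 4*A^4 + 6 + 4*A^-4 + A^-8; d^5 = -A^10 - 5*A^6 - 10*A^2 - 10*A^-2 - 5*A^-6 - A^-10; d^6 = A^12 + 6*A^8 + 15*A^4 + 20 + 15*A^-4 + 6*A^-8 + A^-12; d^7 = -A^14 - 7*A^10 - 21*A^6 - 35*A^2 - 35*A^-2 - 21*A^-6 - 7*A^-10 - A^-14; d^8 = A^16 + 8*A^12 + 28*A^8 + 56*A^4 + 70 + 56*A^-4 + 28*A^-8 + 8*A^-12 + A^-16.
  A^10 * (d^5) = -A^20 - 5*A^16 - 10*A^12 - 10*A^8 - 5*A^4 - 1
  A^8 * (10*d^4) = 10*A^16 + 40*A^12 + 60*A^8 + 40*A^4 + 10
  A^6 * (35*d^3 + 10*d^5) = -10*A^16 - 85*A^12 - 205*A^8 - 205*A^4 - 85 - 10*A^-4
  A^4 * (60*d^2 + 50*d^4 + 10*d^6) = 10*A^16 + 110*A^12 + 410*A^8 + 620*A^4 + 410 + 110*A^-4 + 10*A^-8
  A^2 * (55*d + 100*d^3 + 50*d^5 + 5*d^7) = -5*A^16 - 85*A^12 - 455*A^8 - 1030*A^4 - 1030 - 455*A^-4 - 85*A^-8 - 5*A^-12
  A^0 * (25 + 101*d^2 + 100*d^4 + 25*d^6 + d^8) = A^16 + 33*A^12 + 278*A^8 + 932*A^4 + 1397 + 932*A^-4 + 278*A^-8 + 33*A^-12 + A^-16
  A^-2 * (55*d + 100*d^3 + 50*d^5 + 5*d^7) = -5*A^12 - 85*A^8 - 455*A^4 - 1030 - 1030*A^-4 - 455*A^-8 - 85*A^-12 - 5*A^-16
  A^-4 * (6 + 54*d^2 + 50*d^4 + 10*d^6) = 10*A^8 + 110*A^4 + 404 + 614*A^-4 + 404*A^-8 + 110*A^-12 + 10*A^-16
  A^-6 * (9*d + 26*d^3 + 10*d^5) = -10*A^4 - 76 - 187*A^-4 - 187*A^-8 - 76*A^-12 - 10*A^-16
  A^-8 * (5*d^2 + 5*d^4) = 5 + 25*A^-4 + 40*A^-8 + 25*A^-12 + 5*A^-16
  A^-10 * (d^3) = -A^-4 - 3*A^-8 - 3*A^-12 - A^-16
Summing the groups: <K> = -A^20 + A^16 - 2*A^12 + 3*A^8 - 3*A^4 + 4 - 2*A^-4 + 2*A^-8 - A^-12
Normalise by the writhe: (-A^3)^(-w) = (-A^3)^(4) = A^12, so f(A) = A^12 * <K> = -A^32 + A^28 - 2*A^24 + 3*A^20 - 3*A^16 + 4*A^12 - 2*A^8 + 2*A^4 - 1.
Substitute A = t^(-1/4), i.e. A^e → t^(-e/4): V(t) = -1 + 2*t^-1 - 2*t^-2 + 4*t^-3 - 3*t^-4 + 3*t^-5 - 2*t^-6 + t^-7 - t^-8

Answer: -1 + 2*t^-1 - 2*t^-2 + 4*t^-3 - 3*t^-4 + 3*t^-5 - 2*t^-6 + t^-7 - t^-8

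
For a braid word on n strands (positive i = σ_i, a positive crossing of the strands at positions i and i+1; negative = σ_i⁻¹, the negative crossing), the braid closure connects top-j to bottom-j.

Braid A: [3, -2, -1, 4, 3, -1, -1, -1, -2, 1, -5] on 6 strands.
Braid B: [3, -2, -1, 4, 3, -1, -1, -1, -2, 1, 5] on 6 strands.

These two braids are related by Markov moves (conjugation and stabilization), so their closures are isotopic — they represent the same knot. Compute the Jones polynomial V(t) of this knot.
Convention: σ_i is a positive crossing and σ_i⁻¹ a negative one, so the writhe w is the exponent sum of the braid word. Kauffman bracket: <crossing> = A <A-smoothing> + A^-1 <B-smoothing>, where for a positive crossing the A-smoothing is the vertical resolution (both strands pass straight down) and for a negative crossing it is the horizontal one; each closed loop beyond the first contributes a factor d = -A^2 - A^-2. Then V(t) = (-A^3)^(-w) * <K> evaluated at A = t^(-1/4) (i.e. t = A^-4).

Markov-equivalent braids have isotopic closures, hence identical knot invariants. Strip the Markov moves from each word to reach a common short braid β, then compute V(t) once on β.
Braid A: s3 s2^-1 s1^-1 s4 s3 s1^-1 s1^-1 s1^-1 s2^-1 s1 s5^-1 on 6 strands reduces by inverse Markov moves (closure unchanged at each step):
  Destabilize: the word has the form β·s5^-1 where s5^-1 occurs only as the final letter (β ∈ B_5); drop it and the last strand → 5 strands.
Reduced to β = s3 s2^-1 s1^-1 s4 s3 s1^-1 s1^-1 s1^-1 s2^-1 s1 on 5 strands, 10 crossings.
Braid B: s3 s2^-1 s1^-1 s4 s3 s1^-1 s1^-1 s1^-1 s2^-1 s1 s5 on 6 strands reduces by inverse Markov moves (closure unchanged at each step):
  Destabilize: the word has the form β·s5 where s5 occurs only as the final letter (β ∈ B_5); drop it and the last strand → 5 strands.
Reduced to β = s3 s2^-1 s1^-1 s4 s3 s1^-1 s1^-1 s1^-1 s2^-1 s1 on 5 strands, 10 crossings.
Both give the same β = s3 s2^-1 s1^-1 s4 s3 s1^-1 s1^-1 s1^-1 s2^-1 s1 on 5 strands, so one state sum suffices:
Braid: s3 s2^-1 s1^-1 s4 s3 s1^-1 s1^-1 s1^-1 s2^-1 s1 on 5 strands, 10 crossings.
Writhe w = (#positive) - (#negative) = 4 - 6 = -2.
Computing the Kauffman bracket via state sum. There are 2^10 = 1024 states.
Each crossing splits two ways (0=vertical, 1=horizontal). The state's weight is A^(#A-smoothings - #B-smoothings) * d^(loops - 1).
Tabulate the states by total A-exponent and number of loops L (A-exp: L × count):
  A^10: L=7 ×1
  A^8: L=6 ×10
  A^6: L=5 ×42, L=7 ×3
  A^4: L=4 ×95, L=6 ×24, L=8 ×1
  A^2: L=3 ×124, L=5 ×76, L=7 ×10
  A^0: L=2 ×90, L=4 ×126, L=6 ×35, L=8 ×1
  A^-2: L=1 ×28, L=3 ×116, L=5 ×61, L=7 ×5
  A^-4: L=2 ×50, L=4 ×60, L=6 ×10
  A^-6: L=1 ×5, L=3 ×29, L=5 ×11
  A^-8: L=2 ×4, L=4 ×6
  A^-10: L=3 ×1
Each group contributes A^e * Σ count * d^(L-1):
Powers of d = -A^2 - A^-2: d^2 = A^4 + 2 + A^-4; d^3 = -A^6 - 3*A^2 - 3*A^-2 - A^-6; d^4 = A^8 + 4*A^4 + 6 + 4*A^-4 + A^-8; d^5 = -A^10 - 5*A^6 - 10*A^2 - 10*A^-2 - 5*A^-6 - A^-10; d^6 = A^12 + 6*A^8 + 15*A^4 + 20 + 15*A^-4 + 6*A^-8 + A^-12; d^7 = -A^14 - 7*A^10 - 21*A^6 - 35*A^2 - 35*A^-2 - 21*A^-6 - 7*A^-10 - A^-14.
  A^10 * (d^6) = A^22 + 6*A^18 + 15*A^14 + 20*A^10 + 15*A^6 + 6*A^2 + A^-2
  A^8 * (10*d^5) = -10*A^18 - 50*A^14 - 100*A^10 - 100*A^6 - 50*A^2 - 10*A^-2
  A^6 * (42*d^4 + 3*d^6) = 3*A^18 + 60*A^14 + 213*A^10 + 312*A^6 + 213*A^2 + 60*A^-2 + 3*A^-6
  A^4 * (95*d^3 + 24*d^5 + d^7) = -A^18 - 31*A^14 - 236*A^10 - 560*A^6 - 560*A^2 - 236*A^-2 - 31*A^-6 - A^-10
  A^2 * (124*d^2 + 76*d^4 + 10*d^6) = 10*A^14 + 136*A^10 + 578*A^6 + 904*A^2 + 578*A^-2 + 136*A^-6 + 10*A^-10
  A^0 * (90*d + 126*d^3 + 35*d^5 + d^7) = -A^14 - 42*A^10 - 322*A^6 - 853*A^2 - 853*A^-2 - 322*A^-6 - 42*A^-10 - A^-14
  A^-2 * (28 + 116*d^2 + 61*d^4 + 5*d^6) = 5*A^10 + 91*A^6 + 435*A^2 + 726*A^-2 + 435*A^-6 + 91*A^-10 + 5*A^-14
  A^-4 * (50*d + 60*d^3 + 10*d^5) = -10*A^6 - 110*A^2 - 330*A^-2 - 330*A^-6 - 110*A^-10 - 10*A^-14
  A^-6 * (5 + 29*d^2 + 11*d^4) = 11*A^2 + 73*A^-2 + 129*A^-6 + 73*A^-10 + 11*A^-14
  A^-8 * (4*d + 6*d^3) = -6*A^-2 - 22*A^-6 - 22*A^-10 - 6*A^-14
  A^-10 * (d^2) = A^-6 + 2*A^-10 + A^-14
Summing the groups: <K> = A^22 - 2*A^18 + 3*A^14 - 4*A^10 + 4*A^6 - 4*A^2 + 3*A^-2 - A^-6 + A^-10
Normalise by the writhe: (-A^3)^(-w) = (-A^3)^(2) = A^6, so f(A) = A^6 * <K> = A^28 - 2*A^24 + 3*A^20 - 4*A^16 + 4*A^12 - 4*A^8 + 3*A^4 - 1 + A^-4.
Substitute A = t^(-1/4), i.e. A^e → t^(-e/4): V(t) = t - 1 + 3*t^-1 - 4*t^-2 + 4*t^-3 - 4*t^-4 + 3*t^-5 - 2*t^-6 + t^-7

Answer: t - 1 + 3*t^-1 - 4*t^-2 + 4*t^-3 - 4*t^-4 + 3*t^-5 - 2*t^-6 + t^-7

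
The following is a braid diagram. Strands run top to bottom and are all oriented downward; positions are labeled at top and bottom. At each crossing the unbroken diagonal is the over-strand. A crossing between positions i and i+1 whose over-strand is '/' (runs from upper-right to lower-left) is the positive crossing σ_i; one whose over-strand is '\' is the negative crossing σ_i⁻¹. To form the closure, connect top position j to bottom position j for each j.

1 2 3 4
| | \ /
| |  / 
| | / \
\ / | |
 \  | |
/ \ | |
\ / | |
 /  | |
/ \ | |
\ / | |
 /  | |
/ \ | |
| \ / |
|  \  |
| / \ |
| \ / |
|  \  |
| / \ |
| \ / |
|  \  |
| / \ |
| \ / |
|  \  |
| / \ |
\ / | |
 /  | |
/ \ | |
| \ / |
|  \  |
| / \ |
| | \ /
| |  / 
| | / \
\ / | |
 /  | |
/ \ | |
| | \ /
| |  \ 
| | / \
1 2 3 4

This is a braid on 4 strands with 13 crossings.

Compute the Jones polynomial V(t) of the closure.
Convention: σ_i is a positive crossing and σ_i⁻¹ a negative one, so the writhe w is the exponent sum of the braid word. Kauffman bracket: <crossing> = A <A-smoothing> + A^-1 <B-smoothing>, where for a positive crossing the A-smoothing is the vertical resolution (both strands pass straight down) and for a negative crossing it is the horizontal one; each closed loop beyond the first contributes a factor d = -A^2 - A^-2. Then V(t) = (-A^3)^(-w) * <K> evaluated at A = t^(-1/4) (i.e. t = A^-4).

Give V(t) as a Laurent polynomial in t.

-t^2 + 2*t - 2 + 4*t^-1 - 4*t^-2 + 4*t^-3 - 3*t^-4 + 2*t^-5 - t^-6

Derivation:
Reading the diagram top to bottom ('/'-over between positions i,i+1 = s_i, '\'-over = s_i^-1): braid word = s3 s1^-1 s1 s1 s2^-1 s2^-1 s2^-1 s2^-1 s1 s2^-1 s3 s1 s3^-1.
The presented braid s3 s1^-1 s1 s1 s2^-1 s2^-1 s2^-1 s2^-1 s1 s2^-1 s3 s1 s3^-1 on 4 strands reduces by inverse Markov moves (closure unchanged at each step):
  Deconjugate: the word is γ·β·γ⁻¹ with γ = s3 s1^-1 (prefix) and γ⁻¹ = s1 s3^-1 (suffix); strip both.
  Destabilize: the word has the form β·s3 where s3 occurs only as the final letter (β ∈ B_3); drop it and the last strand → 3 strands.
Reduced to β = s1 s1 s2^-1 s2^-1 s2^-1 s2^-1 s1 s2^-1 on 3 strands, 8 crossings.
Compute on β:
Braid: s1 s1 s2^-1 s2^-1 s2^-1 s2^-1 s1 s2^-1 on 3 strands, 8 crossings.
Writhe w = (#positive) - (#negative) = 3 - 5 = -2.
Computing the Kauffman bracket via state sum. There are 2^8 = 256 states.
Each crossing splits two ways (0=vertical, 1=horizontal). The state's weight is A^(#A-smoothings - #B-smoothings) * d^(loops - 1).
Tabulate the states by total A-exponent and number of loops L (A-exp: L × count):
  A^8: L=6 ×1
  A^6: L=5 ×8
  A^4: L=4 ×27, L=6 ×1
  A^2: L=3 ×48, L=5 ×8
  A^0: L=2 ×47, L=4 ×22, L=6 ×1
  A^-2: L=1 ×23, L=3 ×29, L=5 ×4
  A^-4: L=2 ×22, L=4 ×6
  A^-6: L=3 ×8
  A^-8: L=4 ×1
Each group contributes A^e * Σ count * d^(L-1):
Powers of d = -A^2 - A^-2: d^2 = A^4 + 2 + A^-4; d^3 = -A^6 - 3*A^2 - 3*A^-2 - A^-6; d^4 = A^8 + 4*A^4 + 6 + 4*A^-4 + A^-8; d^5 = -A^10 - 5*A^6 - 10*A^2 - 10*A^-2 - 5*A^-6 - A^-10.
  A^8 * (d^5) = -A^18 - 5*A^14 - 10*A^10 - 10*A^6 - 5*A^2 - A^-2
  A^6 * (8*d^4) = 8*A^14 + 32*A^10 + 48*A^6 + 32*A^2 + 8*A^-2
  A^4 * (27*d^3 + d^5) = -A^14 - 32*A^10 - 91*A^6 - 91*A^2 - 32*A^-2 - A^-6
  A^2 * (48*d^2 + 8*d^4) = 8*A^10 + 80*A^6 + 144*A^2 + 80*A^-2 + 8*A^-6
  A^0 * (47*d + 22*d^3 + d^5) = -A^10 - 27*A^6 - 123*A^2 - 123*A^-2 - 27*A^-6 - A^-10
  A^-2 * (23 + 29*d^2 + 4*d^4) = 4*A^6 + 45*A^2 + 105*A^-2 + 45*A^-6 + 4*A^-10
  A^-4 * (22*d + 6*d^3) = -6*A^2 - 40*A^-2 - 40*A^-6 - 6*A^-10
  A^-6 * (8*d^2) = 8*A^-2 + 16*A^-6 + 8*A^-10
  A^-8 * (d^3) = -A^-2 - 3*A^-6 - 3*A^-10 - A^-14
Summing the groups: <K> = -A^18 + 2*A^14 - 3*A^10 + 4*A^6 - 4*A^2 + 4*A^-2 - 2*A^-6 + 2*A^-10 - A^-14
Normalise by the writhe: (-A^3)^(-w) = (-A^3)^(2) = A^6, so f(A) = A^6 * <K> = -A^24 + 2*A^20 - 3*A^16 + 4*A^12 - 4*A^8 + 4*A^4 - 2 + 2*A^-4 - A^-8.
Substitute A = t^(-1/4), i.e. A^e → t^(-e/4): V(t) = -t^2 + 2*t - 2 + 4*t^-1 - 4*t^-2 + 4*t^-3 - 3*t^-4 + 2*t^-5 - t^-6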